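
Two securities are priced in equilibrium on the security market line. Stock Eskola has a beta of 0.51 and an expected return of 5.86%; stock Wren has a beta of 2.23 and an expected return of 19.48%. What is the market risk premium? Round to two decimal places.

Both satisfy E(R) = R_f + β·MRP, so the slope of the SML is
MRP = (19.48% − 5.86%) / (2.23 − 0.51) = 13.62% / 1.72 = 7.9186%

7.92%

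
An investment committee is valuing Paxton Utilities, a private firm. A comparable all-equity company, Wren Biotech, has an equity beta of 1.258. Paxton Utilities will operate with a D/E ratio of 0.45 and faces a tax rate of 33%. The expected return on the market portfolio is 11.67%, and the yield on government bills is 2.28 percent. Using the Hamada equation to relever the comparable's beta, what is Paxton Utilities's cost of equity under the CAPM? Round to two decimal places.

β_L = β_U × [1 + (1 − t)(D/E)] = 1.258 × [1 + (1 − 0.33) × 0.45]
    = 1.258 × [1 + 0.67 × 0.45] = 1.258 × 1.3015 = 1.6373
MRP = 11.67% − 2.28% = 9.39%
E(R) = R_f + β_L × MRP = 2.28% + 1.6373 × 9.39% = 17.65%

17.65%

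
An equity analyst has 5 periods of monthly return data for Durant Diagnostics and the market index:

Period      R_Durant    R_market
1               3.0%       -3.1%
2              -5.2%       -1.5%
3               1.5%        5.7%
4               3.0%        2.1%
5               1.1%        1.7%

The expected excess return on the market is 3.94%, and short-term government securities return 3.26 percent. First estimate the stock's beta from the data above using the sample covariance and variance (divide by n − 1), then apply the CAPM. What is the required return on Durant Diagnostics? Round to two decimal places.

4.26%

Mean R_i = (3.0 − 5.2 + 1.5 + 3.0 + 1.1) / 5 = 0.6800%
Mean R_m = (-3.1 − 1.5 + 5.7 + 2.1 + 1.7) / 5 = 0.9800%
Σ(R_i − R̄_i)(R_m − R̄_m) = 11.8880  ⇒  Cov = 11.8880 / 4 = 2.9720
Σ(R_m − R̄_m)² = 46.8480  ⇒  Var(R_m) = 46.8480 / 4 = 11.7120
β = Cov / Var(R_m) = 2.9720 / 11.7120 = 0.2538
E(R) = R_f + β × MRP = 3.26% + 0.2538 × 3.94% = 4.26%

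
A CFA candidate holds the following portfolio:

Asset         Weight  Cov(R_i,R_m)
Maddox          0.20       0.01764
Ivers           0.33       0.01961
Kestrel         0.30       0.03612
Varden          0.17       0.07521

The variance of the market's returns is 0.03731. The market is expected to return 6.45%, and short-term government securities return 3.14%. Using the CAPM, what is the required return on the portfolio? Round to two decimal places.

6.12%

β_Maddox = 0.01764 / 0.03731 = 0.4728
β_Ivers = 0.01961 / 0.03731 = 0.5256
β_Kestrel = 0.03612 / 0.03731 = 0.9681
β_Varden = 0.07521 / 0.03731 = 2.0158
β_P = Σ w_i β_i = 0.20×0.4728 + 0.33×0.5256 + 0.30×0.9681 + 0.17×2.0158 = 0.9011
MRP = 6.45% − 3.14% = 3.31%
E(R_P) = R_f + β_P × MRP = 3.14% + 0.9011 × 3.31% = 6.12%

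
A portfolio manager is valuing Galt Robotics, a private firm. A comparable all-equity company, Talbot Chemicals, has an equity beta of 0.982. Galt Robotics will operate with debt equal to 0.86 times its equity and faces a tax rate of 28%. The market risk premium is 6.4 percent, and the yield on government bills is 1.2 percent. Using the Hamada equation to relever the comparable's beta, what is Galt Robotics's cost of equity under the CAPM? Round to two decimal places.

11.38%

β_L = β_U × [1 + (1 − t)(D/E)] = 0.982 × [1 + (1 − 0.28) × 0.86]
    = 0.982 × [1 + 0.72 × 0.86] = 0.982 × 1.6192 = 1.5901
E(R) = R_f + β_L × MRP = 1.2% + 1.5901 × 6.4% = 11.38%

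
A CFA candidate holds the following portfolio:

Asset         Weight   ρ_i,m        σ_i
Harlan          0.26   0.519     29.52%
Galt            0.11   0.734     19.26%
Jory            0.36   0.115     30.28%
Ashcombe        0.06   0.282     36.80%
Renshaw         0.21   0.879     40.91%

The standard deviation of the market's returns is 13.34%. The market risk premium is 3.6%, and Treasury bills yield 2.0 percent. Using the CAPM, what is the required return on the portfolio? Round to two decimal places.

6.04%

β_Harlan = 0.519 × 29.52% / 13.34% = 1.1485
β_Galt = 0.734 × 19.26% / 13.34% = 1.0597
β_Jory = 0.115 × 30.28% / 13.34% = 0.2610
β_Ashcombe = 0.282 × 36.80% / 13.34% = 0.7779
β_Renshaw = 0.879 × 40.91% / 13.34% = 2.6956
β_P = Σ w_i β_i = 0.26×1.1485 + 0.11×1.0597 + 0.36×0.2610 + 0.06×0.7779 + 0.21×2.6956 = 1.1219
E(R_P) = R_f + β_P × MRP = 2.0% + 1.1219 × 3.6% = 6.04%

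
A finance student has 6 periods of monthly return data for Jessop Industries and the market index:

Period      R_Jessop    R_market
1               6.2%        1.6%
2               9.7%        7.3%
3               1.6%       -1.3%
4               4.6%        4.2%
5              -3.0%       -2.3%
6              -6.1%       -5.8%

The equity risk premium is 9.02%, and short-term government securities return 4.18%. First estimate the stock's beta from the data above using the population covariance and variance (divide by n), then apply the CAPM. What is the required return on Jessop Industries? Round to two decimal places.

14.85%

Mean R_i = (6.2 + 9.7 + 1.6 + 4.6 − 3.0 − 6.1) / 6 = 2.1667%
Mean R_m = (1.6 + 7.3 − 1.3 + 4.2 − 2.3 − 5.8) / 6 = 0.6167%
Σ(R_i − R̄_i)(R_m − R̄_m) = 132.2333  ⇒  Cov = 132.2333 / 6 = 22.0389
Σ(R_m − R̄_m)² = 111.8283  ⇒  Var(R_m) = 111.8283 / 6 = 18.6381
β = Cov / Var(R_m) = 22.0389 / 18.6381 = 1.1825
E(R) = R_f + β × MRP = 4.18% + 1.1825 × 9.02% = 14.85%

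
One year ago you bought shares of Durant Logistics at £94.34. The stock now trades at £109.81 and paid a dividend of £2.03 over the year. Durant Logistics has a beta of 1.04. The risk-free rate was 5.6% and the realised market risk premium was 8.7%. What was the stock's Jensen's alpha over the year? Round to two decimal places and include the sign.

+3.90%

Realised HPR = (P1 + D1 − P0) / P0 = (109.81 + 2.03 − 94.34) / 94.34 = 17.50 / 94.34 = 18.5499%
CAPM required = R_f + β·MRP = 5.6% + 1.04 × 8.7% = 14.6480%
α = realised − required = 18.5499% − 14.6480% = +3.90%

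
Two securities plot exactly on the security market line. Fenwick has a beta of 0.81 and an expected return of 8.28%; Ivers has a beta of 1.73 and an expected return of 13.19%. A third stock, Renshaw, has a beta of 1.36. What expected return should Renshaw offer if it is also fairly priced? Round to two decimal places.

11.22%

MRP (SML slope) = (13.19% − 8.28%) / (1.73 − 0.81) = 4.91% / 0.92 = 5.3370%
R_f (intercept) = 8.28% − 0.81 × 5.3370% = 3.9570%
E(R_Renshaw) = R_f + β × MRP = 3.9570% + 1.36 × 5.3370% = 11.22%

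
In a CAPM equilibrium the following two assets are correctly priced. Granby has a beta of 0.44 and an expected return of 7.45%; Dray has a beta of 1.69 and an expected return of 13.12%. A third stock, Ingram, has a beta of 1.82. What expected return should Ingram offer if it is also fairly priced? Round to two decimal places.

13.71%

MRP (SML slope) = (13.12% − 7.45%) / (1.69 − 0.44) = 5.67% / 1.25 = 4.5360%
R_f (intercept) = 7.45% − 0.44 × 4.5360% = 5.4542%
E(R_Ingram) = R_f + β × MRP = 5.4542% + 1.82 × 4.5360% = 13.71%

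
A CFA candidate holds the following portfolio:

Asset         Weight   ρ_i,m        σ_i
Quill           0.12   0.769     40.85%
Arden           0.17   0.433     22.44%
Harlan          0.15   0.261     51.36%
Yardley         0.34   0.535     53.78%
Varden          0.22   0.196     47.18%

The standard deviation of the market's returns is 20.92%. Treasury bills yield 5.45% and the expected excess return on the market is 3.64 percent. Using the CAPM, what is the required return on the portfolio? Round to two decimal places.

8.80%

β_Quill = 0.769 × 40.85% / 20.92% = 1.5016
β_Arden = 0.433 × 22.44% / 20.92% = 0.4645
β_Harlan = 0.261 × 51.36% / 20.92% = 0.6408
β_Yardley = 0.535 × 53.78% / 20.92% = 1.3753
β_Varden = 0.196 × 47.18% / 20.92% = 0.4420
β_P = Σ w_i β_i = 0.12×1.5016 + 0.17×0.4645 + 0.15×0.6408 + 0.34×1.3753 + 0.22×0.4420 = 0.9201
E(R_P) = R_f + β_P × MRP = 5.45% + 0.9201 × 3.64% = 8.80%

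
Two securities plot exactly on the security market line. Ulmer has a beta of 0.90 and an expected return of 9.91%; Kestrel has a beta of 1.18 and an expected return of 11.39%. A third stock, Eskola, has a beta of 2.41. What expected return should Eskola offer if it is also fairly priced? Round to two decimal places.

17.89%

MRP (SML slope) = (11.39% − 9.91%) / (1.18 − 0.90) = 1.48% / 0.28 = 5.2857%
R_f (intercept) = 9.91% − 0.90 × 5.2857% = 5.1529%
E(R_Eskola) = R_f + β × MRP = 5.1529% + 2.41 × 5.2857% = 17.89%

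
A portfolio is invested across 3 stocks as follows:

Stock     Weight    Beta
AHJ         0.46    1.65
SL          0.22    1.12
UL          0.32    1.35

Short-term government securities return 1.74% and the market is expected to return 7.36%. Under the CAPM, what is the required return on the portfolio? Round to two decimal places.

9.82%

β_P = Σ w_i β_i = 0.46×1.65 + 0.22×1.12 + 0.32×1.35 = 1.4374
MRP = 7.36% − 1.74% = 5.62%
E(R_P) = R_f + β_P × MRP = 1.74% + 1.4374 × 5.62% = 9.82%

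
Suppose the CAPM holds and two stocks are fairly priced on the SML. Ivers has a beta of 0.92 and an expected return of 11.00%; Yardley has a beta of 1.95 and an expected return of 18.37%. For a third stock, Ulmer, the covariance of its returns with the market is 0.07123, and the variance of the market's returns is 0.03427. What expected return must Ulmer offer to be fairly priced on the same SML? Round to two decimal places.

19.29%

MRP = (18.37% − 11.00%) / (1.95 − 0.92) = 7.1553%
R_f = 11.00% − 0.92 × 7.1553% = 4.4171%
β_Ulmer = Cov / Var(R_m) = 0.07123 / 0.03427 = 2.0785
E(R_Ulmer) = R_f + β × MRP = 4.4171% + 2.0785 × 7.1553% = 19.29%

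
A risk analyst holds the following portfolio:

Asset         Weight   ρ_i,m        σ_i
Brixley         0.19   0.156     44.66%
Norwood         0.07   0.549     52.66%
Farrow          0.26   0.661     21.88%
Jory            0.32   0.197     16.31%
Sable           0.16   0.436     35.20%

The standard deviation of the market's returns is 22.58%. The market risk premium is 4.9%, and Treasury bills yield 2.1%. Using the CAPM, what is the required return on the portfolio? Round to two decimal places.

4.40%

β_Brixley = 0.156 × 44.66% / 22.58% = 0.3085
β_Norwood = 0.549 × 52.66% / 22.58% = 1.2804
β_Farrow = 0.661 × 21.88% / 22.58% = 0.6405
β_Jory = 0.197 × 16.31% / 22.58% = 0.1423
β_Sable = 0.436 × 35.20% / 22.58% = 0.6797
β_P = Σ w_i β_i = 0.19×0.3085 + 0.07×1.2804 + 0.26×0.6405 + 0.32×0.1423 + 0.16×0.6797 = 0.4691
E(R_P) = R_f + β_P × MRP = 2.1% + 0.4691 × 4.9% = 4.40%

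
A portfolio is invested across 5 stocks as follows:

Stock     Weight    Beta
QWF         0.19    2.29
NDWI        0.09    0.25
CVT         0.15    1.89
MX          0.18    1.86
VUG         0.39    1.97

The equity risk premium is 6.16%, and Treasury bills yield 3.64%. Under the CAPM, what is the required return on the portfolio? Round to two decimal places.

15.00%

β_P = Σ w_i β_i = 0.19×2.29 + 0.09×0.25 + 0.15×1.89 + 0.18×1.86 + 0.39×1.97 = 1.8442
E(R_P) = R_f + β_P × MRP = 3.64% + 1.8442 × 6.16% = 15.00%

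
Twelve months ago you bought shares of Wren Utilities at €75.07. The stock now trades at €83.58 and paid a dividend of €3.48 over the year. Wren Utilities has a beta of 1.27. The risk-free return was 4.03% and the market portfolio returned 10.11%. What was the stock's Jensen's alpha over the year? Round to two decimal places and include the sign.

Realised HPR = (P1 + D1 − P0) / P0 = (83.58 + 3.48 − 75.07) / 75.07 = 11.99 / 75.07 = 15.9718%
MRP = 10.11% − 4.03% = 6.08%
CAPM required = R_f + β·MRP = 4.03% + 1.27 × 6.08% = 11.7516%
α = realised − required = 15.9718% − 11.7516% = +4.22%

+4.22%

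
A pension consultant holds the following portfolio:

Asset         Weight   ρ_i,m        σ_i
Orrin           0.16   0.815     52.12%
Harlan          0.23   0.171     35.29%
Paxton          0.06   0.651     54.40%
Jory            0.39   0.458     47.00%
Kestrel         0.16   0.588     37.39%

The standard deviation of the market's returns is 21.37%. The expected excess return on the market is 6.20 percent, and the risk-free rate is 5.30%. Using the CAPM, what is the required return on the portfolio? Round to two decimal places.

β_Orrin = 0.815 × 52.12% / 21.37% = 1.9877
β_Harlan = 0.171 × 35.29% / 21.37% = 0.2824
β_Paxton = 0.651 × 54.40% / 21.37% = 1.6572
β_Jory = 0.458 × 47.00% / 21.37% = 1.0073
β_Kestrel = 0.588 × 37.39% / 21.37% = 1.0288
β_P = Σ w_i β_i = 0.16×1.9877 + 0.23×0.2824 + 0.06×1.6572 + 0.39×1.0073 + 0.16×1.0288 = 1.0399
E(R_P) = R_f + β_P × MRP = 5.30% + 1.0399 × 6.20% = 11.75%

11.75%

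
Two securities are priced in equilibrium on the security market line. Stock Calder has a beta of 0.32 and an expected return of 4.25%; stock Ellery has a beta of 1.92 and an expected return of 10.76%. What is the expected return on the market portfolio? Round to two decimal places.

Both satisfy E(R) = R_f + β·MRP, so the slope of the SML is
MRP = (10.76% − 4.25%) / (1.92 − 0.32) = 6.51% / 1.60 = 4.0688%
R_f = E(R_Calder) − β_Calder·MRP = 4.25% − 0.32 × 4.0688% = 2.9480%
E(R_m) = R_f + MRP = 2.9480% + 4.0688% = 7.02%

7.02%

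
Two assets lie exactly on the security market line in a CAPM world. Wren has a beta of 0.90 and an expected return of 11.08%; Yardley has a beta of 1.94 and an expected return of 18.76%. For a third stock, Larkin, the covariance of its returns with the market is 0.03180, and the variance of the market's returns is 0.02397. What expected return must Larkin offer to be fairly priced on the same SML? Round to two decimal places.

14.23%

MRP = (18.76% − 11.08%) / (1.94 − 0.90) = 7.3846%
R_f = 11.08% − 0.90 × 7.3846% = 4.4339%
β_Larkin = Cov / Var(R_m) = 0.03180 / 0.02397 = 1.3267
E(R_Larkin) = R_f + β × MRP = 4.4339% + 1.3267 × 7.3846% = 14.23%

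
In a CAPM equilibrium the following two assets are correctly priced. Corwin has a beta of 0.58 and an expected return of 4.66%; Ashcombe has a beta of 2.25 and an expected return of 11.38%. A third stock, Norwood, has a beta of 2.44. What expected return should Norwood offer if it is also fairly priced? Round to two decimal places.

MRP (SML slope) = (11.38% − 4.66%) / (2.25 − 0.58) = 6.72% / 1.67 = 4.0240%
R_f (intercept) = 4.66% − 0.58 × 4.0240% = 2.3261%
E(R_Norwood) = R_f + β × MRP = 2.3261% + 2.44 × 4.0240% = 12.14%

12.14%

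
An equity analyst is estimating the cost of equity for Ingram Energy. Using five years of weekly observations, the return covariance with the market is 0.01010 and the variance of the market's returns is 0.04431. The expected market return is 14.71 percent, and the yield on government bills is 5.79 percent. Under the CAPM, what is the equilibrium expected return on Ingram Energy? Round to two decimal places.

7.82%

β = Cov(R_i, R_m) / Var(R_m) = 0.01010 / 0.04431 = 0.2279
MRP = 14.71% − 5.79% = 8.92%
E(R) = R_f + β × MRP = 5.79% + 0.2279 × 8.92% = 7.82%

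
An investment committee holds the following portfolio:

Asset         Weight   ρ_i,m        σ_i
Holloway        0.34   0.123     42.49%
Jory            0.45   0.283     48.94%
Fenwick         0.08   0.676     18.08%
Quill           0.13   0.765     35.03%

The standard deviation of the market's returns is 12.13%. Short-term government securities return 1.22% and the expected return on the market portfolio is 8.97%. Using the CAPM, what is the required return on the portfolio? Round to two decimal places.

9.19%

β_Holloway = 0.123 × 42.49% / 12.13% = 0.4309
β_Jory = 0.283 × 48.94% / 12.13% = 1.1418
β_Fenwick = 0.676 × 18.08% / 12.13% = 1.0076
β_Quill = 0.765 × 35.03% / 12.13% = 2.2092
β_P = Σ w_i β_i = 0.34×0.4309 + 0.45×1.1418 + 0.08×1.0076 + 0.13×2.2092 = 1.0281
MRP = 8.97% − 1.22% = 7.75%
E(R_P) = R_f + β_P × MRP = 1.22% + 1.0281 × 7.75% = 9.19%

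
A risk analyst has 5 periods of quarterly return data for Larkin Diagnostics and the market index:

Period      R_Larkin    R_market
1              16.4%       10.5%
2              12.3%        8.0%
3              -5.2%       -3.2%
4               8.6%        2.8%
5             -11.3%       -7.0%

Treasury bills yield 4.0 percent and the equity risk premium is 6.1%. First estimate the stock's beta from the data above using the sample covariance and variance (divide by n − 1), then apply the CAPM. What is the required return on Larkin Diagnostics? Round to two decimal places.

Mean R_i = (16.4 + 12.3 − 5.2 + 8.6 − 11.3) / 5 = 4.1600%
Mean R_m = (10.5 + 8.0 − 3.2 + 2.8 − 7.0) / 5 = 2.2200%
Σ(R_i − R̄_i)(R_m − R̄_m) = 344.2440  ⇒  Cov = 344.2440 / 4 = 86.0610
Σ(R_m − R̄_m)² = 216.6880  ⇒  Var(R_m) = 216.6880 / 4 = 54.1720
β = Cov / Var(R_m) = 86.0610 / 54.1720 = 1.5887
E(R) = R_f + β × MRP = 4.0% + 1.5887 × 6.1% = 13.69%

13.69%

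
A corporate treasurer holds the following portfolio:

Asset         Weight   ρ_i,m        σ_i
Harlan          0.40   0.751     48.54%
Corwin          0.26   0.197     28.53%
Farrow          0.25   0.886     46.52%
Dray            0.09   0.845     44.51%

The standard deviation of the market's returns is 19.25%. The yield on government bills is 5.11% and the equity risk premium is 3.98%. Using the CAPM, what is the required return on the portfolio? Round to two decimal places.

β_Harlan = 0.751 × 48.54% / 19.25% = 1.8937
β_Corwin = 0.197 × 28.53% / 19.25% = 0.2920
β_Farrow = 0.886 × 46.52% / 19.25% = 2.1411
β_Dray = 0.845 × 44.51% / 19.25% = 1.9538
β_P = Σ w_i β_i = 0.40×1.8937 + 0.26×0.2920 + 0.25×2.1411 + 0.09×1.9538 = 1.5445
E(R_P) = R_f + β_P × MRP = 5.11% + 1.5445 × 3.98% = 11.26%

11.26%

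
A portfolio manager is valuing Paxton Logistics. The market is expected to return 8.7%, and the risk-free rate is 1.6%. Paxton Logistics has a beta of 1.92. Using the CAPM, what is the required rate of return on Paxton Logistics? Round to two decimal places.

15.23%

Market risk premium = E(R_m) − R_f = 8.7% − 1.6% = 7.10%
E(R) = R_f + β × MRP = 1.6% + 1.92 × 7.1% = 15.23%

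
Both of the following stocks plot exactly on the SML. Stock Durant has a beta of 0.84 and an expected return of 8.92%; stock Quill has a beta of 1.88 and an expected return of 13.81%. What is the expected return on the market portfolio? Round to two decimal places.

Both satisfy E(R) = R_f + β·MRP, so the slope of the SML is
MRP = (13.81% − 8.92%) / (1.88 − 0.84) = 4.89% / 1.04 = 4.7019%
R_f = E(R_Durant) − β_Durant·MRP = 8.92% − 0.84 × 4.7019% = 4.9704%
E(R_m) = R_f + MRP = 4.9704% + 4.7019% = 9.67%

9.67%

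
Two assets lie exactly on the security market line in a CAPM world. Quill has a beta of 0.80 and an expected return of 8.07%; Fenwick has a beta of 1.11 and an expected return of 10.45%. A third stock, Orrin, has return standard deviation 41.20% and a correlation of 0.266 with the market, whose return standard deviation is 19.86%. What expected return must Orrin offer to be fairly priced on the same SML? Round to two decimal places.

6.16%

MRP = (10.45% − 8.07%) / (1.11 − 0.80) = 7.6774%
R_f = 8.07% − 0.80 × 7.6774% = 1.9281%
β_Orrin = ρ·σ_i/σ_m = 0.266 × 41.20 / 19.86 = 0.5518
E(R_Orrin) = R_f + β × MRP = 1.9281% + 0.5518 × 7.6774% = 6.16%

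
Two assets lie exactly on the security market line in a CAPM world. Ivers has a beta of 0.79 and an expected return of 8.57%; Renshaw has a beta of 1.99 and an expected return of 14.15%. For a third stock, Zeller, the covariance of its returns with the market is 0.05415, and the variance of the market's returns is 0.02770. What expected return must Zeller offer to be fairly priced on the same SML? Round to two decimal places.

13.99%

MRP = (14.15% − 8.57%) / (1.99 − 0.79) = 4.6500%
R_f = 8.57% − 0.79 × 4.6500% = 4.8965%
β_Zeller = Cov / Var(R_m) = 0.05415 / 0.02770 = 1.9549
E(R_Zeller) = R_f + β × MRP = 4.8965% + 1.9549 × 4.6500% = 13.99%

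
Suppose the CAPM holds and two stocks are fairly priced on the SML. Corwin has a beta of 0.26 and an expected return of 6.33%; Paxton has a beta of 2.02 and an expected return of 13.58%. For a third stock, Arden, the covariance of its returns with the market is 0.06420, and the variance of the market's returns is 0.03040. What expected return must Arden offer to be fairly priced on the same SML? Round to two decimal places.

MRP = (13.58% − 6.33%) / (2.02 − 0.26) = 4.1193%
R_f = 6.33% − 0.26 × 4.1193% = 5.2590%
β_Arden = Cov / Var(R_m) = 0.06420 / 0.03040 = 2.1118
E(R_Arden) = R_f + β × MRP = 5.2590% + 2.1118 × 4.1193% = 13.96%

13.96%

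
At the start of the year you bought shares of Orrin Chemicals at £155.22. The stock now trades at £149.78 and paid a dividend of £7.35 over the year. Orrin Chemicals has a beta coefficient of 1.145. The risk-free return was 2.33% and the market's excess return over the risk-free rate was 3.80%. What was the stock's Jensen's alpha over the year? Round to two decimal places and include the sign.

-5.45%

Realised HPR = (P1 + D1 − P0) / P0 = (149.78 + 7.35 − 155.22) / 155.22 = 1.91 / 155.22 = 1.2305%
CAPM required = R_f + β·MRP = 2.33% + 1.145 × 3.80% = 6.68100%
α = realised − required = 1.2305% − 6.68100% = -5.45%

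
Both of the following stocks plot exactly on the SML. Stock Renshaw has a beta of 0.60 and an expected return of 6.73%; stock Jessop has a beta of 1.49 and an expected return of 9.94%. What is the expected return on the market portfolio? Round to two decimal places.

Both satisfy E(R) = R_f + β·MRP, so the slope of the SML is
MRP = (9.94% − 6.73%) / (1.49 − 0.60) = 3.21% / 0.89 = 3.6067%
R_f = E(R_Renshaw) − β_Renshaw·MRP = 6.73% − 0.60 × 3.6067% = 4.5660%
E(R_m) = R_f + MRP = 4.5660% + 3.6067% = 8.17%

8.17%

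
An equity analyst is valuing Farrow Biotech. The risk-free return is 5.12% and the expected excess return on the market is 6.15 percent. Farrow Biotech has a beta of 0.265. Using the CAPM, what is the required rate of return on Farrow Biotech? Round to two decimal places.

6.75%

E(R) = R_f + β × MRP = 5.12% + 0.265 × 6.15% = 6.75%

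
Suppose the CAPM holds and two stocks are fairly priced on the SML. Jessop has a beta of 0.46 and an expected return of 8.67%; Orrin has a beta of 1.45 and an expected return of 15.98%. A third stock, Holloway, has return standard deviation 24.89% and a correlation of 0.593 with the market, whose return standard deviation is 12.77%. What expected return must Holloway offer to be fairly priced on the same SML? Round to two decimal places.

13.81%

MRP = (15.98% − 8.67%) / (1.45 − 0.46) = 7.3838%
R_f = 8.67% − 0.46 × 7.3838% = 5.2735%
β_Holloway = ρ·σ_i/σ_m = 0.593 × 24.89 / 12.77 = 1.1558
E(R_Holloway) = R_f + β × MRP = 5.2735% + 1.1558 × 7.3838% = 13.81%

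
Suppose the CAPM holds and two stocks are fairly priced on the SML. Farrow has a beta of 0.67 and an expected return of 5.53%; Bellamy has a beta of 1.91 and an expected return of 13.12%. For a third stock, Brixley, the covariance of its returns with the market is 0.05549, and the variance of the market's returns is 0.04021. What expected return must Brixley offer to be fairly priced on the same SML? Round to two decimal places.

MRP = (13.12% − 5.53%) / (1.91 − 0.67) = 6.1210%
R_f = 5.53% − 0.67 × 6.1210% = 1.4289%
β_Brixley = Cov / Var(R_m) = 0.05549 / 0.04021 = 1.3800
E(R_Brixley) = R_f + β × MRP = 1.4289% + 1.3800 × 6.1210% = 9.88%

9.88%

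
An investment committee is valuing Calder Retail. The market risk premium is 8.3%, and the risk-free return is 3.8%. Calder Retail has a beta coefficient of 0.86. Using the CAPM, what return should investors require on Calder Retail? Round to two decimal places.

E(R) = R_f + β × MRP = 3.8% + 0.86 × 8.3% = 10.94%

10.94%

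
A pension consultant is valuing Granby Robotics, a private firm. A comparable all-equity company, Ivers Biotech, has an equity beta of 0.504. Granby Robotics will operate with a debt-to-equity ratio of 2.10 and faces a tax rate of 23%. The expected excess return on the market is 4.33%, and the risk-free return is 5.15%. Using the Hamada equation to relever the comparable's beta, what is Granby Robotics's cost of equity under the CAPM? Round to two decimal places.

β_L = β_U × [1 + (1 − t)(D/E)] = 0.504 × [1 + (1 − 0.23) × 2.10]
    = 0.504 × [1 + 0.77 × 2.10] = 0.504 × 2.6170 = 1.3190
E(R) = R_f + β_L × MRP = 5.15% + 1.3190 × 4.33% = 10.86%

10.86%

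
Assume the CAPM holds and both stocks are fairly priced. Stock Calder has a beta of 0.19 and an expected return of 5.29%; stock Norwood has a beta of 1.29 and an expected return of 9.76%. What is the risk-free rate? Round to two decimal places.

4.52%

Both satisfy E(R) = R_f + β·MRP, so the slope of the SML is
MRP = (9.76% − 5.29%) / (1.29 − 0.19) = 4.47% / 1.10 = 4.0636%
R_f = E(R_Calder) − β_Calder·MRP = 5.29% − 0.19 × 4.0636% = 4.5179%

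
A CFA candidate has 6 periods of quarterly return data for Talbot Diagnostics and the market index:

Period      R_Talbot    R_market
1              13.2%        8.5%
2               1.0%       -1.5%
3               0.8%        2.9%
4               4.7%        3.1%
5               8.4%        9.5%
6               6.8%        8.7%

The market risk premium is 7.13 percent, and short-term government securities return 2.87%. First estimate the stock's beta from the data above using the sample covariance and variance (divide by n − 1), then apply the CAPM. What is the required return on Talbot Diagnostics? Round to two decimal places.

Mean R_i = (13.2 + 1.0 + 0.8 + 4.7 + 8.4 + 6.8) / 6 = 5.8167%
Mean R_m = (8.5 − 1.5 + 2.9 + 3.1 + 9.5 + 8.7) / 6 = 5.2000%
Σ(R_i − R̄_i)(R_m − R̄_m) = 85.0700  ⇒  Cov = 85.0700 / 5 = 17.0140
Σ(R_m − R̄_m)² = 96.2200  ⇒  Var(R_m) = 96.2200 / 5 = 19.2440
β = Cov / Var(R_m) = 17.0140 / 19.2440 = 0.8841
E(R) = R_f + β × MRP = 2.87% + 0.8841 × 7.13% = 9.17%

9.17%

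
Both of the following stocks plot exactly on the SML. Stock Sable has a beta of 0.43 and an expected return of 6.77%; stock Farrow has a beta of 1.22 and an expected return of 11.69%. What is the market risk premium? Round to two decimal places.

Both satisfy E(R) = R_f + β·MRP, so the slope of the SML is
MRP = (11.69% − 6.77%) / (1.22 − 0.43) = 4.92% / 0.79 = 6.2278%

6.23%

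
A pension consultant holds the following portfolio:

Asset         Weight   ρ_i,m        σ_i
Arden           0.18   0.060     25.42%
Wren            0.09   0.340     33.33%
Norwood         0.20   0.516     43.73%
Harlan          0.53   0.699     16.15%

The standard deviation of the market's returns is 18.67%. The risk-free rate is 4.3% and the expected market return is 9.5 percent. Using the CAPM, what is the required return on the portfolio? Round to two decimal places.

β_Arden = 0.060 × 25.42% / 18.67% = 0.0817
β_Wren = 0.340 × 33.33% / 18.67% = 0.6070
β_Norwood = 0.516 × 43.73% / 18.67% = 1.2086
β_Harlan = 0.699 × 16.15% / 18.67% = 0.6047
β_P = Σ w_i β_i = 0.18×0.0817 + 0.09×0.6070 + 0.20×1.2086 + 0.53×0.6047 = 0.6315
MRP = 9.5% − 4.3% = 5.20%
E(R_P) = R_f + β_P × MRP = 4.3% + 0.6315 × 5.2% = 7.58%

7.58%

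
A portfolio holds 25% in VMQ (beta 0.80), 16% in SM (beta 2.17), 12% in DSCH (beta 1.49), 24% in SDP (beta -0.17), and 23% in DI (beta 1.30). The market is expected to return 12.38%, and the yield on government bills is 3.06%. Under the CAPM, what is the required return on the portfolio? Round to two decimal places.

β_P = Σ w_i β_i = 0.25×0.80 + 0.16×2.17 + 0.12×1.49 + 0.24×-0.17 + 0.23×1.30 = 0.9842
MRP = 12.38% − 3.06% = 9.32%
E(R_P) = R_f + β_P × MRP = 3.06% + 0.9842 × 9.32% = 12.23%

12.23%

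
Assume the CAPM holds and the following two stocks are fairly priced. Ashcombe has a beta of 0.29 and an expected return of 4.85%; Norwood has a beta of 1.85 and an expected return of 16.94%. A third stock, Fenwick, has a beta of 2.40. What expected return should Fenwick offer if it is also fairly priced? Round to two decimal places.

21.20%

MRP (SML slope) = (16.94% − 4.85%) / (1.85 − 0.29) = 12.09% / 1.56 = 7.7500%
R_f (intercept) = 4.85% − 0.29 × 7.7500% = 2.6025%
E(R_Fenwick) = R_f + β × MRP = 2.6025% + 2.40 × 7.7500% = 21.20%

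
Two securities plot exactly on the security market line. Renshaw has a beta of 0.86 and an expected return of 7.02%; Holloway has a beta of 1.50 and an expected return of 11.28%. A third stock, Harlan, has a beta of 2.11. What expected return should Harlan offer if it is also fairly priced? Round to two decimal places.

MRP (SML slope) = (11.28% − 7.02%) / (1.50 − 0.86) = 4.26% / 0.64 = 6.6563%
R_f (intercept) = 7.02% − 0.86 × 6.6563% = 1.2956%
E(R_Harlan) = R_f + β × MRP = 1.2956% + 2.11 × 6.6563% = 15.34%

15.34%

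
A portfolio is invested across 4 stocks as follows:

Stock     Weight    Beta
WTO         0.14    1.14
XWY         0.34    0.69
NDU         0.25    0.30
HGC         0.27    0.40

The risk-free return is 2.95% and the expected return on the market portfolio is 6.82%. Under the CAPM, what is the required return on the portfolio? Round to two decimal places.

β_P = Σ w_i β_i = 0.14×1.14 + 0.34×0.69 + 0.25×0.30 + 0.27×0.40 = 0.5772
MRP = 6.82% − 2.95% = 3.87%
E(R_P) = R_f + β_P × MRP = 2.95% + 0.5772 × 3.87% = 5.18%

5.18%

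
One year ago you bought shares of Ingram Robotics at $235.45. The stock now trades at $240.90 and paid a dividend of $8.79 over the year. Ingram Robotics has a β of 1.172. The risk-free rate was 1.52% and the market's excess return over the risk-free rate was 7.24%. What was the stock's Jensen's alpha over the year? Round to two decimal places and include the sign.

Realised HPR = (P1 + D1 − P0) / P0 = (240.90 + 8.79 − 235.45) / 235.45 = 14.24 / 235.45 = 6.0480%
CAPM required = R_f + β·MRP = 1.52% + 1.172 × 7.24% = 10.00528%
α = realised − required = 6.0480% − 10.00528% = -3.96%

-3.96%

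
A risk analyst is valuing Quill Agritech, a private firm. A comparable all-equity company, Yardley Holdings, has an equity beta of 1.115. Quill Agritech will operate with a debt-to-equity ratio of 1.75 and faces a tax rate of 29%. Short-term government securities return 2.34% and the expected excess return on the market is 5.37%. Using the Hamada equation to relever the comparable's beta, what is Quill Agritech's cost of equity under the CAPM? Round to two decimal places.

β_L = β_U × [1 + (1 − t)(D/E)] = 1.115 × [1 + (1 − 0.29) × 1.75]
    = 1.115 × [1 + 0.71 × 1.75] = 1.115 × 2.2425 = 2.5004
E(R) = R_f + β_L × MRP = 2.34% + 2.5004 × 5.37% = 15.77%

15.77%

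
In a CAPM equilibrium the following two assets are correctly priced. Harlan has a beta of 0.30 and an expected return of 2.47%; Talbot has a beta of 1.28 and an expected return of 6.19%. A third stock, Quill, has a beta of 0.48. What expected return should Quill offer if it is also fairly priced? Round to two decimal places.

MRP (SML slope) = (6.19% − 2.47%) / (1.28 − 0.30) = 3.72% / 0.98 = 3.7959%
R_f (intercept) = 2.47% − 0.30 × 3.7959% = 1.3312%
E(R_Quill) = R_f + β × MRP = 1.3312% + 0.48 × 3.7959% = 3.15%

3.15%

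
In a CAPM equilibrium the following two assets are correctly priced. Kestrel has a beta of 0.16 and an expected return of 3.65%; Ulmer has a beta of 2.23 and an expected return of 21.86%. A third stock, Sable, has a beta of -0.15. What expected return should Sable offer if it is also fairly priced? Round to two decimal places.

0.92%

MRP (SML slope) = (21.86% − 3.65%) / (2.23 − 0.16) = 18.21% / 2.07 = 8.7971%
R_f (intercept) = 3.65% − 0.16 × 8.7971% = 2.2425%
E(R_Sable) = R_f + β × MRP = 2.2425% + -0.15 × 8.7971% = 0.92%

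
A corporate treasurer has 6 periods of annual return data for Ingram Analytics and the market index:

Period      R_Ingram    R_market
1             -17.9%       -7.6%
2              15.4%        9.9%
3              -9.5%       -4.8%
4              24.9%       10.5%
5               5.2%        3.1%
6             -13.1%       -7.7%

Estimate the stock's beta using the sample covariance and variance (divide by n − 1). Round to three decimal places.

1.993

Mean R_i = (-17.9 + 15.4 − 9.5 + 24.9 + 5.2 − 13.1) / 6 = 0.8333%
Mean R_m = (-7.6 + 9.9 − 4.8 + 10.5 + 3.1 − 7.7) / 6 = 0.5667%
Σ(R_i − R̄_i)(R_m − R̄_m) = 709.7067  ⇒  Cov = 709.7067 / 5 = 141.9413
Σ(R_m − R̄_m)² = 356.0333  ⇒  Var(R_m) = 356.0333 / 5 = 71.2067
β = Cov / Var(R_m) = 141.9413 / 71.2067 = 1.9934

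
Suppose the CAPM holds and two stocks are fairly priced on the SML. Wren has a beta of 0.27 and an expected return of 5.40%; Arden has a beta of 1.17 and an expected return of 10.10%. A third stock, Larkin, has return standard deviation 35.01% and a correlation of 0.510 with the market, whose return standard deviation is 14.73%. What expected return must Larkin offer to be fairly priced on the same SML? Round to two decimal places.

MRP = (10.10% − 5.40%) / (1.17 − 0.27) = 5.2222%
R_f = 5.40% − 0.27 × 5.2222% = 3.9900%
β_Larkin = ρ·σ_i/σ_m = 0.510 × 35.01 / 14.73 = 1.2122
E(R_Larkin) = R_f + β × MRP = 3.9900% + 1.2122 × 5.2222% = 10.32%

10.32%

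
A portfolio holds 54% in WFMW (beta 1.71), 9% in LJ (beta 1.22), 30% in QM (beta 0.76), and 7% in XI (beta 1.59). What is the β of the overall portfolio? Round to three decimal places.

1.373

β_P = Σ w_i β_i = 0.54×1.71 + 0.09×1.22 + 0.30×0.76 + 0.07×1.59 = 1.3725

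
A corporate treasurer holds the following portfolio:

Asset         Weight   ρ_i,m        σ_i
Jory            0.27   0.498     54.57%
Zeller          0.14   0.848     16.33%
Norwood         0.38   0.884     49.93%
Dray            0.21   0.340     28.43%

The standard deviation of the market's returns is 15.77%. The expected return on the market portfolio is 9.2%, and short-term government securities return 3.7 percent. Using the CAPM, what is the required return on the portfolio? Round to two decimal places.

13.49%

β_Jory = 0.498 × 54.57% / 15.77% = 1.7233
β_Zeller = 0.848 × 16.33% / 15.77% = 0.8781
β_Norwood = 0.884 × 49.93% / 15.77% = 2.7989
β_Dray = 0.340 × 28.43% / 15.77% = 0.6129
β_P = Σ w_i β_i = 0.27×1.7233 + 0.14×0.8781 + 0.38×2.7989 + 0.21×0.6129 = 1.7805
MRP = 9.2% − 3.7% = 5.50%
E(R_P) = R_f + β_P × MRP = 3.7% + 1.7805 × 5.5% = 13.49%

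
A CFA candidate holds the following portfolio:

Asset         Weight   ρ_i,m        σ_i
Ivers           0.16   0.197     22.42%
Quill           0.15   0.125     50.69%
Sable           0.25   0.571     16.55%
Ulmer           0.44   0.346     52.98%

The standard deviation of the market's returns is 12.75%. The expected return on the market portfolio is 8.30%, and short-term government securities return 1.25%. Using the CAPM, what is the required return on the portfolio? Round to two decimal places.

β_Ivers = 0.197 × 22.42% / 12.75% = 0.3464
β_Quill = 0.125 × 50.69% / 12.75% = 0.4970
β_Sable = 0.571 × 16.55% / 12.75% = 0.7412
β_Ulmer = 0.346 × 52.98% / 12.75% = 1.4377
β_P = Σ w_i β_i = 0.16×0.3464 + 0.15×0.4970 + 0.25×0.7412 + 0.44×1.4377 = 0.9479
MRP = 8.30% − 1.25% = 7.05%
E(R_P) = R_f + β_P × MRP = 1.25% + 0.9479 × 7.05% = 7.93%

7.93%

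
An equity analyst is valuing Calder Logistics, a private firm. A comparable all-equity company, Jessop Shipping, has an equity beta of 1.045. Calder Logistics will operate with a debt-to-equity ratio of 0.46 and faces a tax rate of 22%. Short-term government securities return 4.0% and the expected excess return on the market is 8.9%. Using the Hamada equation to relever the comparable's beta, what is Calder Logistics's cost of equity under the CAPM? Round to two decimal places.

β_L = β_U × [1 + (1 − t)(D/E)] = 1.045 × [1 + (1 − 0.22) × 0.46]
    = 1.045 × [1 + 0.78 × 0.46] = 1.045 × 1.3588 = 1.4199
E(R) = R_f + β_L × MRP = 4.0% + 1.4199 × 8.9% = 16.64%

16.64%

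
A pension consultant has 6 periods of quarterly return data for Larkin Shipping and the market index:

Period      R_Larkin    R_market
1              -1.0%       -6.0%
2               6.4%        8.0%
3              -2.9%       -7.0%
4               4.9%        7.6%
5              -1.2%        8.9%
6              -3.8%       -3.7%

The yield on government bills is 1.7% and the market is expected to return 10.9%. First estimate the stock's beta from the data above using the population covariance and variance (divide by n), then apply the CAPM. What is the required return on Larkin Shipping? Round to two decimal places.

5.35%

Mean R_i = (-1.0 + 6.4 − 2.9 + 4.9 − 1.2 − 3.8) / 6 = 0.4000%
Mean R_m = (-6.0 + 8.0 − 7.0 + 7.6 + 8.9 − 3.7) / 6 = 1.3000%
Σ(R_i − R̄_i)(R_m − R̄_m) = 115.0000  ⇒  Cov = 115.0000 / 6 = 19.1667
Σ(R_m − R̄_m)² = 289.5200  ⇒  Var(R_m) = 289.5200 / 6 = 48.2533
β = Cov / Var(R_m) = 19.1667 / 48.2533 = 0.3972
MRP = 10.9% − 1.7% = 9.20%
E(R) = R_f + β × MRP = 1.7% + 0.3972 × 9.2% = 5.35%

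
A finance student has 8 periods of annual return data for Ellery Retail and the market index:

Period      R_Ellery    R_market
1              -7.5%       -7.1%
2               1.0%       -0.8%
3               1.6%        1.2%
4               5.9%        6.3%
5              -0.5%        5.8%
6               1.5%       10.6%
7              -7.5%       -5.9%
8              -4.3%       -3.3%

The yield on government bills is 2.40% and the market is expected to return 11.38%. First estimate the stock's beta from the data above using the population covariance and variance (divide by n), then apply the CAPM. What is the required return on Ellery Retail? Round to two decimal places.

7.93%

Mean R_i = (-7.5 + 1.0 + 1.6 + 5.9 − 0.5 + 1.5 − 7.5 − 4.3) / 8 = -1.2250%
Mean R_m = (-7.1 − 0.8 + 1.2 + 6.3 + 5.8 + 10.6 − 5.9 − 3.3) / 8 = 0.8500%
Σ(R_i − R̄_i)(R_m − R̄_m) = 171.3100  ⇒  Cov = 171.3100 / 8 = 21.4138
Σ(R_m − R̄_m)² = 278.1000  ⇒  Var(R_m) = 278.1000 / 8 = 34.7625
β = Cov / Var(R_m) = 21.4138 / 34.7625 = 0.6160
MRP = 11.38% − 2.40% = 8.98%
E(R) = R_f + β × MRP = 2.40% + 0.6160 × 8.98% = 7.93%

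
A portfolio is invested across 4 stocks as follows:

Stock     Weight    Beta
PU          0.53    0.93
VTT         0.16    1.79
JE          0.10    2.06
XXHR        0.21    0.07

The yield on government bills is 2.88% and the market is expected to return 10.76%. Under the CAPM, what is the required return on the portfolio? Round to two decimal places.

10.76%

β_P = Σ w_i β_i = 0.53×0.93 + 0.16×1.79 + 0.10×2.06 + 0.21×0.07 = 1.0000
MRP = 10.76% − 2.88% = 7.88%
E(R_P) = R_f + β_P × MRP = 2.88% + 1.0000 × 7.88% = 10.76%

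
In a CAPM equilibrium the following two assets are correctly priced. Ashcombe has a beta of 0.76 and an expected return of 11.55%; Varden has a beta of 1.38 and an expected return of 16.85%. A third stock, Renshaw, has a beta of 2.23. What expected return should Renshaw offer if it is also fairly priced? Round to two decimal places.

MRP (SML slope) = (16.85% − 11.55%) / (1.38 − 0.76) = 5.30% / 0.62 = 8.5484%
R_f (intercept) = 11.55% − 0.76 × 8.5484% = 5.0532%
E(R_Renshaw) = R_f + β × MRP = 5.0532% + 2.23 × 8.5484% = 24.12%

24.12%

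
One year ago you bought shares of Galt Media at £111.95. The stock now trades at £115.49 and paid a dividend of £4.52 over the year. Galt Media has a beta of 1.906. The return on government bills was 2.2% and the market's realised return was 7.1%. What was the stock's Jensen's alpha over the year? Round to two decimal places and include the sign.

Realised HPR = (P1 + D1 − P0) / P0 = (115.49 + 4.52 − 111.95) / 111.95 = 8.06 / 111.95 = 7.1996%
MRP = 7.1% − 2.2% = 4.90%
CAPM required = R_f + β·MRP = 2.2% + 1.906 × 4.9% = 11.5394%
α = realised − required = 7.1996% − 11.5394% = -4.34%

-4.34%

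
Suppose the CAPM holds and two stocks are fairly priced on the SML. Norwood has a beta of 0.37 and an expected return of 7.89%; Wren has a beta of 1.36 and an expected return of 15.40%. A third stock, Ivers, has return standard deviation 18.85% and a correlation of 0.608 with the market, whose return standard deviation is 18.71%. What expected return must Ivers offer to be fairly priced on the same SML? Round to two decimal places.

MRP = (15.40% − 7.89%) / (1.36 − 0.37) = 7.5859%
R_f = 7.89% − 0.37 × 7.5859% = 5.0832%
β_Ivers = ρ·σ_i/σ_m = 0.608 × 18.85 / 18.71 = 0.6125
E(R_Ivers) = R_f + β × MRP = 5.0832% + 0.6125 × 7.5859% = 9.73%

9.73%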